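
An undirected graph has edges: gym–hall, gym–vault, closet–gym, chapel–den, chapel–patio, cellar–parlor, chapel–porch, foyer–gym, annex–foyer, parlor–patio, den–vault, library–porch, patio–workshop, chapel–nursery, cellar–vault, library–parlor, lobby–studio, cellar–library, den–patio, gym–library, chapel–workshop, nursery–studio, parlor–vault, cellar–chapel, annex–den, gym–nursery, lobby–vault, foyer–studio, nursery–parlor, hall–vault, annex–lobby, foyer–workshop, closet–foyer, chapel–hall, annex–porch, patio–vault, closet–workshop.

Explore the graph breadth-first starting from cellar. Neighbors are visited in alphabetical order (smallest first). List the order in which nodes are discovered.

cellar, chapel, library, parlor, vault, den, hall, nursery, patio, porch, workshop, gym, lobby, annex, studio, closet, foyer

Visit cellar; enqueue chapel, library, parlor, vault → queue [chapel, library, parlor, vault]
Visit chapel; enqueue den, hall, nursery, patio, porch, workshop → queue [library, parlor, vault, den, hall, nursery, patio, porch, workshop]
Visit library; enqueue gym → queue [parlor, vault, den, hall, nursery, patio, porch, workshop, gym]
Visit parlor → queue [vault, den, hall, nursery, patio, porch, workshop, gym]
Visit vault; enqueue lobby → queue [den, hall, nursery, patio, porch, workshop, gym, lobby]
Visit den; enqueue annex → queue [hall, nursery, patio, porch, workshop, gym, lobby, annex]
Visit hall → queue [nursery, patio, porch, workshop, gym, lobby, annex]
Visit nursery; enqueue studio → queue [patio, porch, workshop, gym, lobby, annex, studio]
Visit patio → queue [porch, workshop, gym, lobby, annex, studio]
Visit porch → queue [workshop, gym, lobby, annex, studio]
Visit workshop; enqueue closet, foyer → queue [gym, lobby, annex, studio, closet, foyer]
Visit gym → queue [lobby, annex, studio, closet, foyer]
Visit lobby → queue [annex, studio, closet, foyer]
Visit annex → queue [studio, closet, foyer]
Visit studio → queue [closet, foyer]
Visit closet → queue [foyer]
Visit foyer → queue []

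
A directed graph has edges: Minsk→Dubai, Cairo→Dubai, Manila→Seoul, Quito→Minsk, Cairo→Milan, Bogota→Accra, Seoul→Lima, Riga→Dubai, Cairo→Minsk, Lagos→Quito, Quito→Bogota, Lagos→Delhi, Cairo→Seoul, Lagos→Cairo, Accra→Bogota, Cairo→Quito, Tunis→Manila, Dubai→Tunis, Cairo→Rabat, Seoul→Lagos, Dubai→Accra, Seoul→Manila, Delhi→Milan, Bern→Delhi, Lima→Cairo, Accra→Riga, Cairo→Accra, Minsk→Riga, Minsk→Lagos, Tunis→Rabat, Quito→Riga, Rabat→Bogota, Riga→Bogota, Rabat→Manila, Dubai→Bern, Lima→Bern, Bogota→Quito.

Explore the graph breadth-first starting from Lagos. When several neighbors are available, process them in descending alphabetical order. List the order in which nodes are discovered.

Visit Lagos; enqueue Quito, Delhi, Cairo → queue [Quito, Delhi, Cairo]
Visit Quito; enqueue Riga, Minsk, Bogota → queue [Delhi, Cairo, Riga, Minsk, Bogota]
Visit Delhi; enqueue Milan → queue [Cairo, Riga, Minsk, Bogota, Milan]
Visit Cairo; enqueue Seoul, Rabat, Dubai, Accra → queue [Riga, Minsk, Bogota, Milan, Seoul, Rabat, Dubai, Accra]
Visit Riga → queue [Minsk, Bogota, Milan, Seoul, Rabat, Dubai, Accra]
Visit Minsk → queue [Bogota, Milan, Seoul, Rabat, Dubai, Accra]
Visit Bogota → queue [Milan, Seoul, Rabat, Dubai, Accra]
Visit Milan → queue [Seoul, Rabat, Dubai, Accra]
Visit Seoul; enqueue Manila, Lima → queue [Rabat, Dubai, Accra, Manila, Lima]
Visit Rabat → queue [Dubai, Accra, Manila, Lima]
Visit Dubai; enqueue Tunis, Bern → queue [Accra, Manila, Lima, Tunis, Bern]
Visit Accra → queue [Manila, Lima, Tunis, Bern]
Visit Manila → queue [Lima, Tunis, Bern]
Visit Lima → queue [Tunis, Bern]
Visit Tunis → queue [Bern]
Visit Bern → queue []

Lagos -> Quito -> Delhi -> Cairo -> Riga -> Minsk -> Bogota -> Milan -> Seoul -> Rabat -> Dubai -> Accra -> Manila -> Lima -> Tunis -> Bern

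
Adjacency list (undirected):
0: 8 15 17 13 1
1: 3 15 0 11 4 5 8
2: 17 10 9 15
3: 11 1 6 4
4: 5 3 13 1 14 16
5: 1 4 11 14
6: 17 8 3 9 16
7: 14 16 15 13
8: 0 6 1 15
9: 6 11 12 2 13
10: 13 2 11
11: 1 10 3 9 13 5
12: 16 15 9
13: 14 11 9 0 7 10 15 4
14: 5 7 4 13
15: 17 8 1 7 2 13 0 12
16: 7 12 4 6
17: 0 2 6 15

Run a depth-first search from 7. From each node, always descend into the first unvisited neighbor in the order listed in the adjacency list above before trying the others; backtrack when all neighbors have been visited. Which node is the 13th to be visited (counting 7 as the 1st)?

Visit 7
7 → 14
14 → 5
5 → 1
1 → 3
3 → 11
11 → 10
10 → 13
13 → 9
9 → 6
6 → 17
17 → 0
0 → 8
8 → 15
15 → 2
15 → 12
12 → 16
16 → 4

Visit order: 7, 14, 5, 1, 3, 11, 10, 13, 9, 6, 17, 0, 8, 15, 2, 12, 16, 4

8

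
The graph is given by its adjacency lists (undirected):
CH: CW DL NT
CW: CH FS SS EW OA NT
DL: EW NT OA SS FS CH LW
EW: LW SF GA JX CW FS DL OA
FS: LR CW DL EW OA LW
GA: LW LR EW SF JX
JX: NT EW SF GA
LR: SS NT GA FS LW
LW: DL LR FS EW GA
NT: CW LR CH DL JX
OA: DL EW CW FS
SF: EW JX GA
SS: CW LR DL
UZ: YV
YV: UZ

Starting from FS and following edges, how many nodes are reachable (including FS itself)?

BFS from FS visits: FS, CW, DL, EW, LR, LW, OA, CH, NT, SS, GA, JX, SF
Reachable nodes: 13 of 15 total.

13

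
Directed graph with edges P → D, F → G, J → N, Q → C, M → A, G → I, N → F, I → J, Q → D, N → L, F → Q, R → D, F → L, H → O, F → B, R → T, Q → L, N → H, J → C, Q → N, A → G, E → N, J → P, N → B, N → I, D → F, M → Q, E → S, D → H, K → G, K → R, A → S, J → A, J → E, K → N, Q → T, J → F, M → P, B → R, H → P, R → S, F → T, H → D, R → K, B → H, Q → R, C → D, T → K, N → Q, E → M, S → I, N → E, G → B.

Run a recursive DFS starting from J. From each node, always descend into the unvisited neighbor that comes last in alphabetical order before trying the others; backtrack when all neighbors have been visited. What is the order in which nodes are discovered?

Visit J
J → P
P → D
D → H
H → O
D → F
F → T
T → K
K → R
R → S
S → I
K → N
N → Q
Q → L
Q → C
N → E
E → M
M → A
A → G
G → B

J, P, D, H, O, F, T, K, R, S, I, N, Q, L, C, E, M, A, G, B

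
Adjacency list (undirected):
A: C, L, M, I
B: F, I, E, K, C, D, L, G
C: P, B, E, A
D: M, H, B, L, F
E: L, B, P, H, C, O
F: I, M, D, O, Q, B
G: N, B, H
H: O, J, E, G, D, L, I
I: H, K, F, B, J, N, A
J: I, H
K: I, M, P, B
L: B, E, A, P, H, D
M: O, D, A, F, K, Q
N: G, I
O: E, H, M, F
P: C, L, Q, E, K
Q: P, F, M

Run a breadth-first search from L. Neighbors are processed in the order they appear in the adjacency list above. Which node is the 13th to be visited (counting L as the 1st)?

Visit L; enqueue B, E, A, P, H, D → queue [B, E, A, P, H, D]
Visit B; enqueue F, I, K, C, G → queue [E, A, P, H, D, F, I, K, C, G]
Visit E; enqueue O → queue [A, P, H, D, F, I, K, C, G, O]
Visit A; enqueue M → queue [P, H, D, F, I, K, C, G, O, M]
Visit P; enqueue Q → queue [H, D, F, I, K, C, G, O, M, Q]
Visit H; enqueue J → queue [D, F, I, K, C, G, O, M, Q, J]
Visit D → queue [F, I, K, C, G, O, M, Q, J]
Visit F → queue [I, K, C, G, O, M, Q, J]
Visit I; enqueue N → queue [K, C, G, O, M, Q, J, N]
Visit K → queue [C, G, O, M, Q, J, N]
Visit C → queue [G, O, M, Q, J, N]
Visit G → queue [O, M, Q, J, N]
Visit O → queue [M, Q, J, N]
Visit M → queue [Q, J, N]
Visit Q → queue [J, N]
Visit J → queue [N]
Visit N → queue []

Visit order: L, B, E, A, P, H, D, F, I, K, C, G, O, M, Q, J, N

O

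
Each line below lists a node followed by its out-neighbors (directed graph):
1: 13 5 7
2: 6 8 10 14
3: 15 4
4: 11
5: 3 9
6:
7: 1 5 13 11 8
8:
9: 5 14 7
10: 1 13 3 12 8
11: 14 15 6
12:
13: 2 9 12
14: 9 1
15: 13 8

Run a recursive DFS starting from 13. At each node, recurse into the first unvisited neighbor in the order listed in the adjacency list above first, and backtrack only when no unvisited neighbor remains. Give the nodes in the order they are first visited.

Visit 13
13 → 2
2 → 6
2 → 8
2 → 10
10 → 1
1 → 5
5 → 3
3 → 15
3 → 4
4 → 11
11 → 14
14 → 9
9 → 7
10 → 12

13 -> 2 -> 6 -> 8 -> 10 -> 1 -> 5 -> 3 -> 15 -> 4 -> 11 -> 14 -> 9 -> 7 -> 12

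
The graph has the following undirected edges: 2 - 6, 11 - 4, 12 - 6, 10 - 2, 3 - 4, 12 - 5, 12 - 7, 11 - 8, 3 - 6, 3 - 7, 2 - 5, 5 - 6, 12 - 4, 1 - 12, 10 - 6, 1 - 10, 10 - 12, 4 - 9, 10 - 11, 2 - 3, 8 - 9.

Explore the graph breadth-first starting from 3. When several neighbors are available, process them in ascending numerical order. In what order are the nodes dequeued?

Visit 3; enqueue 2, 4, 6, 7 → queue [2, 4, 6, 7]
Visit 2; enqueue 5, 10 → queue [4, 6, 7, 5, 10]
Visit 4; enqueue 9, 11, 12 → queue [6, 7, 5, 10, 9, 11, 12]
Visit 6 → queue [7, 5, 10, 9, 11, 12]
Visit 7 → queue [5, 10, 9, 11, 12]
Visit 5 → queue [10, 9, 11, 12]
Visit 10; enqueue 1 → queue [9, 11, 12, 1]
Visit 9; enqueue 8 → queue [11, 12, 1, 8]
Visit 11 → queue [12, 1, 8]
Visit 12 → queue [1, 8]
Visit 1 → queue [8]
Visit 8 → queue []

3 → 2 → 4 → 6 → 7 → 5 → 10 → 9 → 11 → 12 → 1 → 8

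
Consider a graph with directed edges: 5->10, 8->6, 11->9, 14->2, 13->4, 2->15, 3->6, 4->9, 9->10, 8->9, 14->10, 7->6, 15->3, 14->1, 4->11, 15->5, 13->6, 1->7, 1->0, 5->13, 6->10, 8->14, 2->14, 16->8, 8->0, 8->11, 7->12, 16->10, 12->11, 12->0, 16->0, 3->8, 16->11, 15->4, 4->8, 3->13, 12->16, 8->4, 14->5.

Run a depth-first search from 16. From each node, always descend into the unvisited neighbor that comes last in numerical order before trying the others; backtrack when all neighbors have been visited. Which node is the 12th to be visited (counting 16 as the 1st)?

15

Visit 16
16 → 11
11 → 9
9 → 10
16 → 8
8 → 14
14 → 5
5 → 13
13 → 6
13 → 4
14 → 2
2 → 15
15 → 3
14 → 1
1 → 7
7 → 12
12 → 0

Visit order: 16, 11, 9, 10, 8, 14, 5, 13, 6, 4, 2, 15, 3, 1, 7, 12, 0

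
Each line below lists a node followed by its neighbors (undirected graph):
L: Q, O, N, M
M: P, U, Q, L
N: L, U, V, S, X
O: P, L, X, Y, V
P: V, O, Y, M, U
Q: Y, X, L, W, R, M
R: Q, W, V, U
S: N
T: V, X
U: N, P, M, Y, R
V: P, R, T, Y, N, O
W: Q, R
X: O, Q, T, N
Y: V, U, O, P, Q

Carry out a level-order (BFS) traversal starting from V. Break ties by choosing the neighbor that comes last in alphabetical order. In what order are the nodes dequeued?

Visit V; enqueue Y, T, R, P, O, N → queue [Y, T, R, P, O, N]
Visit Y; enqueue U, Q → queue [T, R, P, O, N, U, Q]
Visit T; enqueue X → queue [R, P, O, N, U, Q, X]
Visit R; enqueue W → queue [P, O, N, U, Q, X, W]
Visit P; enqueue M → queue [O, N, U, Q, X, W, M]
Visit O; enqueue L → queue [N, U, Q, X, W, M, L]
Visit N; enqueue S → queue [U, Q, X, W, M, L, S]
Visit U → queue [Q, X, W, M, L, S]
Visit Q → queue [X, W, M, L, S]
Visit X → queue [W, M, L, S]
Visit W → queue [M, L, S]
Visit M → queue [L, S]
Visit L → queue [S]
Visit S → queue []

V → Y → T → R → P → O → N → U → Q → X → W → M → L → S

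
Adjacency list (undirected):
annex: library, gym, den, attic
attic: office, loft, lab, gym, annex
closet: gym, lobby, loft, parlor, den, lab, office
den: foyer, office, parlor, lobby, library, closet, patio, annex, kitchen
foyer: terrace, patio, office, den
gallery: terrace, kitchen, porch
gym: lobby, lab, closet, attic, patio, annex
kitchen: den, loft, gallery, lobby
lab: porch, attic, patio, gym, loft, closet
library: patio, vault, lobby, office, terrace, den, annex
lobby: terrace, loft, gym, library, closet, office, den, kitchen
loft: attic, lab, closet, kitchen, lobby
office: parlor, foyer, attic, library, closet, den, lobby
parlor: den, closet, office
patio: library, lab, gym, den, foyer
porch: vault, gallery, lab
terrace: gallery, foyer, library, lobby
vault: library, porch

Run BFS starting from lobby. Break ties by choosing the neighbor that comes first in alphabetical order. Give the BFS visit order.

lobby, closet, den, gym, kitchen, library, loft, office, terrace, lab, parlor, annex, foyer, patio, attic, gallery, vault, porch

Visit lobby; enqueue closet, den, gym, kitchen, library, loft, office, terrace → queue [closet, den, gym, kitchen, library, loft, office, terrace]
Visit closet; enqueue lab, parlor → queue [den, gym, kitchen, library, loft, office, terrace, lab, parlor]
Visit den; enqueue annex, foyer, patio → queue [gym, kitchen, library, loft, office, terrace, lab, parlor, annex, foyer, patio]
Visit gym; enqueue attic → queue [kitchen, library, loft, office, terrace, lab, parlor, annex, foyer, patio, attic]
Visit kitchen; enqueue gallery → queue [library, loft, office, terrace, lab, parlor, annex, foyer, patio, attic, gallery]
Visit library; enqueue vault → queue [loft, office, terrace, lab, parlor, annex, foyer, patio, attic, gallery, vault]
Visit loft → queue [office, terrace, lab, parlor, annex, foyer, patio, attic, gallery, vault]
Visit office → queue [terrace, lab, parlor, annex, foyer, patio, attic, gallery, vault]
Visit terrace → queue [lab, parlor, annex, foyer, patio, attic, gallery, vault]
Visit lab; enqueue porch → queue [parlor, annex, foyer, patio, attic, gallery, vault, porch]
Visit parlor → queue [annex, foyer, patio, attic, gallery, vault, porch]
Visit annex → queue [foyer, patio, attic, gallery, vault, porch]
Visit foyer → queue [patio, attic, gallery, vault, porch]
Visit patio → queue [attic, gallery, vault, porch]
Visit attic → queue [gallery, vault, porch]
Visit gallery → queue [vault, porch]
Visit vault → queue [porch]
Visit porch → queue []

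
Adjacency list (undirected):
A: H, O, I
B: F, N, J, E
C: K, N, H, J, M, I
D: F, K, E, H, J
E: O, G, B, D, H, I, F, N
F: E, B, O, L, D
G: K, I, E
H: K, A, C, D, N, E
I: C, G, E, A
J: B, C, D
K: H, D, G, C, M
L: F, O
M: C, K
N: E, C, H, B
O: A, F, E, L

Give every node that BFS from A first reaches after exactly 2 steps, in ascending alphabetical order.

Level 0: A
Level 1: H, I, O
Level 2: C, D, E, F, G, K, L, N
Level 3: B, J, M

C, D, E, F, G, K, L, N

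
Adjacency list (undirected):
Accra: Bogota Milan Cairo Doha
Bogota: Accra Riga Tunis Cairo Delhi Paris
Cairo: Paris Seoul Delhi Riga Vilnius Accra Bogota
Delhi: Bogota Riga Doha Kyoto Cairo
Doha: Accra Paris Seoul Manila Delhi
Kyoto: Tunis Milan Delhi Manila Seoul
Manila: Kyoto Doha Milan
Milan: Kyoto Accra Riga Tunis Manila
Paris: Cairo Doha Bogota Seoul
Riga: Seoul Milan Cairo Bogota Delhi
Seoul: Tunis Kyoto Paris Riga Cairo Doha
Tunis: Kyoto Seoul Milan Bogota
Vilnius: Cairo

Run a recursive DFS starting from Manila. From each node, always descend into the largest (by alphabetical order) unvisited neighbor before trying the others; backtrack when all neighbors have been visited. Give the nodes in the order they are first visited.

Visit Manila
Manila → Milan
Milan → Tunis
Tunis → Seoul
Seoul → Riga
Riga → Delhi
Delhi → Kyoto
Delhi → Doha
Doha → Paris
Paris → Cairo
Cairo → Vilnius
Cairo → Bogota
Bogota → Accra

Manila, Milan, Tunis, Seoul, Riga, Delhi, Kyoto, Doha, Paris, Cairo, Vilnius, Bogota, Accra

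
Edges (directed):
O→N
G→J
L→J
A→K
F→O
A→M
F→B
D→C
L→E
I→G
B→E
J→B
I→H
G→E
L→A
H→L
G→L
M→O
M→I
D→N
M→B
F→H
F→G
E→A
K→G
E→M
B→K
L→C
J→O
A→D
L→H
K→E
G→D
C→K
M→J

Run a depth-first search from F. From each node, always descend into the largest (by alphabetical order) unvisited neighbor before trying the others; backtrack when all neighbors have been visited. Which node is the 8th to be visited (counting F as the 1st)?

K

Visit F
F → O
O → N
F → H
H → L
L → J
J → B
B → K
K → G
G → E
E → M
M → I
E → A
A → D
D → C

Visit order: F, O, N, H, L, J, B, K, G, E, M, I, A, D, C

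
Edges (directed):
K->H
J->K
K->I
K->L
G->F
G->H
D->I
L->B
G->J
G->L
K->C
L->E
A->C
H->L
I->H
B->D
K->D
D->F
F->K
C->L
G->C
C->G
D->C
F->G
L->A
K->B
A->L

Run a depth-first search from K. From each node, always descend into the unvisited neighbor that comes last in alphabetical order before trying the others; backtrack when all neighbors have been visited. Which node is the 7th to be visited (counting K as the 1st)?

H

Visit K
K → L
L → E
L → B
B → D
D → I
I → H
D → F
F → G
G → J
G → C
L → A

Visit order: K, L, E, B, D, I, H, F, G, J, C, A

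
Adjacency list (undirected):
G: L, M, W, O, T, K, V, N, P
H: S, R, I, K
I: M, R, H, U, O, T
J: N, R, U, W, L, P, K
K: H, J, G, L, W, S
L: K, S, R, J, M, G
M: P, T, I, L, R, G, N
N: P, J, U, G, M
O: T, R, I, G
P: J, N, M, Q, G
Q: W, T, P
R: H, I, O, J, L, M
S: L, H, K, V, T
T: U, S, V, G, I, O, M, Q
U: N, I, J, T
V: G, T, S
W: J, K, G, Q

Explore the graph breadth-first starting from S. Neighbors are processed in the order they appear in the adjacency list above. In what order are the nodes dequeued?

Visit S; enqueue L, H, K, V, T → queue [L, H, K, V, T]
Visit L; enqueue R, J, M, G → queue [H, K, V, T, R, J, M, G]
Visit H; enqueue I → queue [K, V, T, R, J, M, G, I]
Visit K; enqueue W → queue [V, T, R, J, M, G, I, W]
Visit V → queue [T, R, J, M, G, I, W]
Visit T; enqueue U, O, Q → queue [R, J, M, G, I, W, U, O, Q]
Visit R → queue [J, M, G, I, W, U, O, Q]
Visit J; enqueue N, P → queue [M, G, I, W, U, O, Q, N, P]
Visit M → queue [G, I, W, U, O, Q, N, P]
Visit G → queue [I, W, U, O, Q, N, P]
Visit I → queue [W, U, O, Q, N, P]
Visit W → queue [U, O, Q, N, P]
Visit U → queue [O, Q, N, P]
Visit O → queue [Q, N, P]
Visit Q → queue [N, P]
Visit N → queue [P]
Visit P → queue []

S, L, H, K, V, T, R, J, M, G, I, W, U, O, Q, N, P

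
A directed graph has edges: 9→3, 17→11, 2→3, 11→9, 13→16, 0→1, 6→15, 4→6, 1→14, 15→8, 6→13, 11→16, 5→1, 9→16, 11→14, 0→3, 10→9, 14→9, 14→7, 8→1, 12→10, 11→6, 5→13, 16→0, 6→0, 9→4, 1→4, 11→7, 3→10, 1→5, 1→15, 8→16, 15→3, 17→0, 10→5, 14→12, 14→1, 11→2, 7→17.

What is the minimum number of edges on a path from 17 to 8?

4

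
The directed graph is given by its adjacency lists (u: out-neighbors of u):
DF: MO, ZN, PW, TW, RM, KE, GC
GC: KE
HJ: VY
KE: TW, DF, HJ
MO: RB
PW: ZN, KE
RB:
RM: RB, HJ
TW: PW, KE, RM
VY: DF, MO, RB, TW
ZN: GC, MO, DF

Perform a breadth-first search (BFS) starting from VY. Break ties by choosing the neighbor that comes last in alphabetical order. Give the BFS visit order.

Visit VY; enqueue TW, RB, MO, DF → queue [TW, RB, MO, DF]
Visit TW; enqueue RM, PW, KE → queue [RB, MO, DF, RM, PW, KE]
Visit RB → queue [MO, DF, RM, PW, KE]
Visit MO → queue [DF, RM, PW, KE]
Visit DF; enqueue ZN, GC → queue [RM, PW, KE, ZN, GC]
Visit RM; enqueue HJ → queue [PW, KE, ZN, GC, HJ]
Visit PW → queue [KE, ZN, GC, HJ]
Visit KE → queue [ZN, GC, HJ]
Visit ZN → queue [GC, HJ]
Visit GC → queue [HJ]
Visit HJ → queue []

VY TW RB MO DF RM PW KE ZN GC HJ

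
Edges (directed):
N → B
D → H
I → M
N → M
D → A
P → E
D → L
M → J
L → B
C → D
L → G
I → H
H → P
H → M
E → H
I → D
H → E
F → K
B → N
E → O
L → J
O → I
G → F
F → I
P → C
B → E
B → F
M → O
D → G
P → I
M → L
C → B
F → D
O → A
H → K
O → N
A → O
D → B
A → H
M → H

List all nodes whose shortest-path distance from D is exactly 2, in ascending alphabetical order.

E, F, J, K, M, N, O, P

Level 0: D
Level 1: A, B, G, H, L
Level 2: E, F, J, K, M, N, O, P
Level 3: C, I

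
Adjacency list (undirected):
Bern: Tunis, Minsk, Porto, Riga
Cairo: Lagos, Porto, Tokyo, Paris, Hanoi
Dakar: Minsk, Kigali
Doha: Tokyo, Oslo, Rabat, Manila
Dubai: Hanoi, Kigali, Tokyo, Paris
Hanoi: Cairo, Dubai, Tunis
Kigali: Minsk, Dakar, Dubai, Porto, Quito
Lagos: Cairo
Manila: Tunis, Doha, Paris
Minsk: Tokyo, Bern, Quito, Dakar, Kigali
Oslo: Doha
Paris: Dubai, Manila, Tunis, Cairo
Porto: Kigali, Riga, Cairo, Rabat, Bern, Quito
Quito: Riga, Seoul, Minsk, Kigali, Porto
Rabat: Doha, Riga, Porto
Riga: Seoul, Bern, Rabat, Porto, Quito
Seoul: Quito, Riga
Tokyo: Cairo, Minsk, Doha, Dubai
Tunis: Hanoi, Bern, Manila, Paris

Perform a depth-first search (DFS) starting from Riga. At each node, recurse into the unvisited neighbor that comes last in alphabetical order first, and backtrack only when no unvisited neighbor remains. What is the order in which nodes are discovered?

Riga, Seoul, Quito, Porto, Rabat, Doha, Tokyo, Minsk, Kigali, Dubai, Paris, Tunis, Manila, Hanoi, Cairo, Lagos, Bern, Dakar, Oslo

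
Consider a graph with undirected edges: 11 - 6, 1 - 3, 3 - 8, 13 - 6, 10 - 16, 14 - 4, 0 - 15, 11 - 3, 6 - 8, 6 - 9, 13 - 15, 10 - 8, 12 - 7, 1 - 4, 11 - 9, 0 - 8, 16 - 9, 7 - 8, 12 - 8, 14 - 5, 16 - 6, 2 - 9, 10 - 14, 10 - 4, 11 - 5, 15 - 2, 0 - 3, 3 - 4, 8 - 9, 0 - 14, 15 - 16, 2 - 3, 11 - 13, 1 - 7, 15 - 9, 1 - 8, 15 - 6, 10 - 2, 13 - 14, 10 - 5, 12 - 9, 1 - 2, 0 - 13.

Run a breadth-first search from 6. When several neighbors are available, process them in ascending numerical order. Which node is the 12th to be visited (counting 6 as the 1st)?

Visit 6; enqueue 8, 9, 11, 13, 15, 16 → queue [8, 9, 11, 13, 15, 16]
Visit 8; enqueue 0, 1, 3, 7, 10, 12 → queue [9, 11, 13, 15, 16, 0, 1, 3, 7, 10, 12]
Visit 9; enqueue 2 → queue [11, 13, 15, 16, 0, 1, 3, 7, 10, 12, 2]
Visit 11; enqueue 5 → queue [13, 15, 16, 0, 1, 3, 7, 10, 12, 2, 5]
Visit 13; enqueue 14 → queue [15, 16, 0, 1, 3, 7, 10, 12, 2, 5, 14]
Visit 15 → queue [16, 0, 1, 3, 7, 10, 12, 2, 5, 14]
Visit 16 → queue [0, 1, 3, 7, 10, 12, 2, 5, 14]
Visit 0 → queue [1, 3, 7, 10, 12, 2, 5, 14]
Visit 1; enqueue 4 → queue [3, 7, 10, 12, 2, 5, 14, 4]
Visit 3 → queue [7, 10, 12, 2, 5, 14, 4]
Visit 7 → queue [10, 12, 2, 5, 14, 4]
Visit 10 → queue [12, 2, 5, 14, 4]
Visit 12 → queue [2, 5, 14, 4]
Visit 2 → queue [5, 14, 4]
Visit 5 → queue [14, 4]
Visit 14 → queue [4]
Visit 4 → queue []

Visit order: 6, 8, 9, 11, 13, 15, 16, 0, 1, 3, 7, 10, 12, 2, 5, 14, 4

10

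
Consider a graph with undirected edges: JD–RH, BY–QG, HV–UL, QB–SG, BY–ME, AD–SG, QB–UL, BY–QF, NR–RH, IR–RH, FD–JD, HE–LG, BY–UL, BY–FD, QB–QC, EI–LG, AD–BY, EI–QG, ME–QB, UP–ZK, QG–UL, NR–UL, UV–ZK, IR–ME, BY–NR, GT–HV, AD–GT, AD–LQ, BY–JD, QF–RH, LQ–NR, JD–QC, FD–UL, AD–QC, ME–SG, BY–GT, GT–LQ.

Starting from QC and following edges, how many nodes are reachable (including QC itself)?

20

BFS from QC visits: QC, AD, JD, QB, BY, GT, LQ, SG, FD, RH, ME, UL, NR, QF, QG, HV, IR, EI, LG, HE
Reachable nodes: 20 of 23 total.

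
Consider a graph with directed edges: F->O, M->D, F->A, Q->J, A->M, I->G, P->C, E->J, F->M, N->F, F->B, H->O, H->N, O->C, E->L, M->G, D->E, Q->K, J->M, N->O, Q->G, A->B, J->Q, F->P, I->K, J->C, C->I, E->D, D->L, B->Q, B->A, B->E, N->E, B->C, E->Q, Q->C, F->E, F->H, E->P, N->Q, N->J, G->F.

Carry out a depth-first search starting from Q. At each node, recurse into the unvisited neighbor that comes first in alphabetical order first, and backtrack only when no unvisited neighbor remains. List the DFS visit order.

Q → C → I → G → F → A → B → E → D → L → J → M → P → H → N → O → K

Visit Q
Q → C
C → I
I → G
G → F
F → A
A → B
B → E
E → D
D → L
E → J
J → M
E → P
F → H
H → N
N → O
I → K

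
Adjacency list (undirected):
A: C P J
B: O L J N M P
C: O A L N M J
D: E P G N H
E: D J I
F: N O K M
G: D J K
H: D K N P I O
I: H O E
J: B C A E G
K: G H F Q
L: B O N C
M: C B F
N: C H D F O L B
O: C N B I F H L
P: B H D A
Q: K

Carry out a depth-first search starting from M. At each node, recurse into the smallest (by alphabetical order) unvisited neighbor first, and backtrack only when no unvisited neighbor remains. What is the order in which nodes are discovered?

M → B → J → A → C → L → N → D → E → I → H → K → F → O → G → Q → P

Visit M
M → B
B → J
J → A
A → C
C → L
L → N
N → D
D → E
E → I
I → H
H → K
K → F
F → O
K → G
K → Q
H → P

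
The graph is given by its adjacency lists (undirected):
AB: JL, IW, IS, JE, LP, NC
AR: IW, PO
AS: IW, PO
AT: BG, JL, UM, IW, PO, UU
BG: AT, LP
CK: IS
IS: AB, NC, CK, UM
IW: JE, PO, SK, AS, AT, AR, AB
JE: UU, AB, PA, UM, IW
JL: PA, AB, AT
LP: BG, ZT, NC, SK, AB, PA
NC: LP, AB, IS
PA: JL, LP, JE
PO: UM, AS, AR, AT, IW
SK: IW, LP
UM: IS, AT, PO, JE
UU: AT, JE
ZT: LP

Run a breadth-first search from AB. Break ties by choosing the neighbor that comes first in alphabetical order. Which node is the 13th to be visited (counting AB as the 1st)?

Visit AB; enqueue IS, IW, JE, JL, LP, NC → queue [IS, IW, JE, JL, LP, NC]
Visit IS; enqueue CK, UM → queue [IW, JE, JL, LP, NC, CK, UM]
Visit IW; enqueue AR, AS, AT, PO, SK → queue [JE, JL, LP, NC, CK, UM, AR, AS, AT, PO, SK]
Visit JE; enqueue PA, UU → queue [JL, LP, NC, CK, UM, AR, AS, AT, PO, SK, PA, UU]
Visit JL → queue [LP, NC, CK, UM, AR, AS, AT, PO, SK, PA, UU]
Visit LP; enqueue BG, ZT → queue [NC, CK, UM, AR, AS, AT, PO, SK, PA, UU, BG, ZT]
Visit NC → queue [CK, UM, AR, AS, AT, PO, SK, PA, UU, BG, ZT]
Visit CK → queue [UM, AR, AS, AT, PO, SK, PA, UU, BG, ZT]
Visit UM → queue [AR, AS, AT, PO, SK, PA, UU, BG, ZT]
Visit AR → queue [AS, AT, PO, SK, PA, UU, BG, ZT]
Visit AS → queue [AT, PO, SK, PA, UU, BG, ZT]
Visit AT → queue [PO, SK, PA, UU, BG, ZT]
Visit PO → queue [SK, PA, UU, BG, ZT]
Visit SK → queue [PA, UU, BG, ZT]
Visit PA → queue [UU, BG, ZT]
Visit UU → queue [BG, ZT]
Visit BG → queue [ZT]
Visit ZT → queue []

Visit order: AB, IS, IW, JE, JL, LP, NC, CK, UM, AR, AS, AT, PO, SK, PA, UU, BG, ZT

PO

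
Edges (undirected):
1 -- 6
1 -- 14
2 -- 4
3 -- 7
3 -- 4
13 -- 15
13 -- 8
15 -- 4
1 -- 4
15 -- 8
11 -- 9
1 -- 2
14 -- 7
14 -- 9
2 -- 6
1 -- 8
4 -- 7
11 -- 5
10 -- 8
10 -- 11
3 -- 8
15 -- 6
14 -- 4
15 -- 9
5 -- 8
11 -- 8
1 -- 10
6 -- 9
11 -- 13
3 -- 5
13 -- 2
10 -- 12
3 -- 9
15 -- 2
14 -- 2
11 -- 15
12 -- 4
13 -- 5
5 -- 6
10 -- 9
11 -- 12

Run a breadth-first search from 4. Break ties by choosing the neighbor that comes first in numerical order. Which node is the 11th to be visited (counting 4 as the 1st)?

10

Visit 4; enqueue 1, 2, 3, 7, 12, 14, 15 → queue [1, 2, 3, 7, 12, 14, 15]
Visit 1; enqueue 6, 8, 10 → queue [2, 3, 7, 12, 14, 15, 6, 8, 10]
Visit 2; enqueue 13 → queue [3, 7, 12, 14, 15, 6, 8, 10, 13]
Visit 3; enqueue 5, 9 → queue [7, 12, 14, 15, 6, 8, 10, 13, 5, 9]
Visit 7 → queue [12, 14, 15, 6, 8, 10, 13, 5, 9]
Visit 12; enqueue 11 → queue [14, 15, 6, 8, 10, 13, 5, 9, 11]
Visit 14 → queue [15, 6, 8, 10, 13, 5, 9, 11]
Visit 15 → queue [6, 8, 10, 13, 5, 9, 11]
Visit 6 → queue [8, 10, 13, 5, 9, 11]
Visit 8 → queue [10, 13, 5, 9, 11]
Visit 10 → queue [13, 5, 9, 11]
Visit 13 → queue [5, 9, 11]
Visit 5 → queue [9, 11]
Visit 9 → queue [11]
Visit 11 → queue []

Visit order: 4, 1, 2, 3, 7, 12, 14, 15, 6, 8, 10, 13, 5, 9, 11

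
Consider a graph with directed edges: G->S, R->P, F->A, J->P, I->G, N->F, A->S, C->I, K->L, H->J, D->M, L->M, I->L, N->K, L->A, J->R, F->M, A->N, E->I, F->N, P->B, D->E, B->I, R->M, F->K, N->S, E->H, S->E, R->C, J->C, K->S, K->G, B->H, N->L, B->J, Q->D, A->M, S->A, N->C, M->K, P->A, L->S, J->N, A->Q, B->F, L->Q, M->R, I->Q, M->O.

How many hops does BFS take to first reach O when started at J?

Level 0: J
Level 1: C, N, P, R
Level 2: A, B, F, I, K, L, M, S
Level 3: E, G, H, O, Q
Level 4: D
O first appears at level 3.

3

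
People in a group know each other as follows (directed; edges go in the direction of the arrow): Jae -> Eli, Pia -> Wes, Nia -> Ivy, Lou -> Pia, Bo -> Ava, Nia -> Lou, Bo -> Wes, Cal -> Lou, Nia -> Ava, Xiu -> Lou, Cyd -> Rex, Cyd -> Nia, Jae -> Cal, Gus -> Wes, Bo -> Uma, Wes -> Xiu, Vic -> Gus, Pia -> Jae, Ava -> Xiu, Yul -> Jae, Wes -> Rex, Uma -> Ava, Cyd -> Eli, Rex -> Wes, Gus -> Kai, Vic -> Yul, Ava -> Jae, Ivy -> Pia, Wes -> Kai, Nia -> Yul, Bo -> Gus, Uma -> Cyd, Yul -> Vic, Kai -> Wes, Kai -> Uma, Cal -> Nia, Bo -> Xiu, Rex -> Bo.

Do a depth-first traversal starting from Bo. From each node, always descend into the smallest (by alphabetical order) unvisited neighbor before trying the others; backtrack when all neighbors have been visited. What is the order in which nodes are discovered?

Visit Bo
Bo → Ava
Ava → Jae
Jae → Cal
Cal → Lou
Lou → Pia
Pia → Wes
Wes → Kai
Kai → Uma
Uma → Cyd
Cyd → Eli
Cyd → Nia
Nia → Ivy
Nia → Yul
Yul → Vic
Vic → Gus
Cyd → Rex
Wes → Xiu

Bo -> Ava -> Jae -> Cal -> Lou -> Pia -> Wes -> Kai -> Uma -> Cyd -> Eli -> Nia -> Ivy -> Yul -> Vic -> Gus -> Rex -> Xiu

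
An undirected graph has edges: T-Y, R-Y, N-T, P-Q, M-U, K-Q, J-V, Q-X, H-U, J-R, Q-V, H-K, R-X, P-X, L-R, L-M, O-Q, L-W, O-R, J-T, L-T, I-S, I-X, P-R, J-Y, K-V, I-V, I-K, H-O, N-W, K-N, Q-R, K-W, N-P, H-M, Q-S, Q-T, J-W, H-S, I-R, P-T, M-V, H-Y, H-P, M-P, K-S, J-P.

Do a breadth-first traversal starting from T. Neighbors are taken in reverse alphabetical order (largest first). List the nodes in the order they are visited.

Visit T; enqueue Y, Q, P, N, L, J → queue [Y, Q, P, N, L, J]
Visit Y; enqueue R, H → queue [Q, P, N, L, J, R, H]
Visit Q; enqueue X, V, S, O, K → queue [P, N, L, J, R, H, X, V, S, O, K]
Visit P; enqueue M → queue [N, L, J, R, H, X, V, S, O, K, M]
Visit N; enqueue W → queue [L, J, R, H, X, V, S, O, K, M, W]
Visit L → queue [J, R, H, X, V, S, O, K, M, W]
Visit J → queue [R, H, X, V, S, O, K, M, W]
Visit R; enqueue I → queue [H, X, V, S, O, K, M, W, I]
Visit H; enqueue U → queue [X, V, S, O, K, M, W, I, U]
Visit X → queue [V, S, O, K, M, W, I, U]
Visit V → queue [S, O, K, M, W, I, U]
Visit S → queue [O, K, M, W, I, U]
Visit O → queue [K, M, W, I, U]
Visit K → queue [M, W, I, U]
Visit M → queue [W, I, U]
Visit W → queue [I, U]
Visit I → queue [U]
Visit U → queue []

T, Y, Q, P, N, L, J, R, H, X, V, S, O, K, M, W, I, U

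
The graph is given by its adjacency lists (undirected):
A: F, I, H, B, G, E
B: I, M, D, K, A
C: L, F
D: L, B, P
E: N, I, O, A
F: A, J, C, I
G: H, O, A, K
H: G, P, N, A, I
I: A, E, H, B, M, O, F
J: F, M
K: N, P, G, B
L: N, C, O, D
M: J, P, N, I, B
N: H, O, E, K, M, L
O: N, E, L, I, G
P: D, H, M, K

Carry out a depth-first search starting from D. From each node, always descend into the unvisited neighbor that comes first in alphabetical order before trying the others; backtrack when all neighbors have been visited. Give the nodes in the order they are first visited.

D → B → A → E → I → F → C → L → N → H → G → K → P → M → J → O

Visit D
D → B
B → A
A → E
E → I
I → F
F → C
C → L
L → N
N → H
H → G
G → K
K → P
P → M
M → J
G → O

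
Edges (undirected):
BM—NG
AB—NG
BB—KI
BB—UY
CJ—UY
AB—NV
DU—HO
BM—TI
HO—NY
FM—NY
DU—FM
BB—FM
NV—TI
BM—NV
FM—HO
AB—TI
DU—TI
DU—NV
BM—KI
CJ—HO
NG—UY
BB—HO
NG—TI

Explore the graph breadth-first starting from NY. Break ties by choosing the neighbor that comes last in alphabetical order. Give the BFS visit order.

Visit NY; enqueue HO, FM → queue [HO, FM]
Visit HO; enqueue DU, CJ, BB → queue [FM, DU, CJ, BB]
Visit FM → queue [DU, CJ, BB]
Visit DU; enqueue TI, NV → queue [CJ, BB, TI, NV]
Visit CJ; enqueue UY → queue [BB, TI, NV, UY]
Visit BB; enqueue KI → queue [TI, NV, UY, KI]
Visit TI; enqueue NG, BM, AB → queue [NV, UY, KI, NG, BM, AB]
Visit NV → queue [UY, KI, NG, BM, AB]
Visit UY → queue [KI, NG, BM, AB]
Visit KI → queue [NG, BM, AB]
Visit NG → queue [BM, AB]
Visit BM → queue [AB]
Visit AB → queue []

NY → HO → FM → DU → CJ → BB → TI → NV → UY → KI → NG → BM → AB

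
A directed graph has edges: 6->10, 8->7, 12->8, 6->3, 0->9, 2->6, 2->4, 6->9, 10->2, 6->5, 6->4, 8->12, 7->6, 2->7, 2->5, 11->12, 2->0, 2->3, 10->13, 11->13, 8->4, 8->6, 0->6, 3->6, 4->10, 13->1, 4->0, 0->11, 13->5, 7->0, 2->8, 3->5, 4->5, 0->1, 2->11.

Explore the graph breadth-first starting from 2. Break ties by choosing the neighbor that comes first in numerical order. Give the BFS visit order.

2 → 0 → 3 → 4 → 5 → 6 → 7 → 8 → 11 → 1 → 9 → 10 → 12 → 13

Visit 2; enqueue 0, 3, 4, 5, 6, 7, 8, 11 → queue [0, 3, 4, 5, 6, 7, 8, 11]
Visit 0; enqueue 1, 9 → queue [3, 4, 5, 6, 7, 8, 11, 1, 9]
Visit 3 → queue [4, 5, 6, 7, 8, 11, 1, 9]
Visit 4; enqueue 10 → queue [5, 6, 7, 8, 11, 1, 9, 10]
Visit 5 → queue [6, 7, 8, 11, 1, 9, 10]
Visit 6 → queue [7, 8, 11, 1, 9, 10]
Visit 7 → queue [8, 11, 1, 9, 10]
Visit 8; enqueue 12 → queue [11, 1, 9, 10, 12]
Visit 11; enqueue 13 → queue [1, 9, 10, 12, 13]
Visit 1 → queue [9, 10, 12, 13]
Visit 9 → queue [10, 12, 13]
Visit 10 → queue [12, 13]
Visit 12 → queue [13]
Visit 13 → queue []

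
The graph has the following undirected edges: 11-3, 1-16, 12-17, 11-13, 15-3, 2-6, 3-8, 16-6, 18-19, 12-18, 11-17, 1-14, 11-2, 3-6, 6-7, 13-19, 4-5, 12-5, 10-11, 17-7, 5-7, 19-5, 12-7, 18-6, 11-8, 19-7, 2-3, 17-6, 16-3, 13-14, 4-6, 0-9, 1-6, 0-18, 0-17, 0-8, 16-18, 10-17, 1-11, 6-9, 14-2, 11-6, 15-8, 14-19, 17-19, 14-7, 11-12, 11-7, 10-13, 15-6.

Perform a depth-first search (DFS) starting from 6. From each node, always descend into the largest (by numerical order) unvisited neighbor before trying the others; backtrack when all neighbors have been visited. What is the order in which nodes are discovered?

6 → 18 → 19 → 17 → 12 → 11 → 13 → 14 → 7 → 5 → 4 → 2 → 3 → 16 → 1 → 15 → 8 → 0 → 9 → 10

Visit 6
6 → 18
18 → 19
19 → 17
17 → 12
12 → 11
11 → 13
13 → 14
14 → 7
7 → 5
5 → 4
14 → 2
2 → 3
3 → 16
16 → 1
3 → 15
15 → 8
8 → 0
0 → 9
13 → 10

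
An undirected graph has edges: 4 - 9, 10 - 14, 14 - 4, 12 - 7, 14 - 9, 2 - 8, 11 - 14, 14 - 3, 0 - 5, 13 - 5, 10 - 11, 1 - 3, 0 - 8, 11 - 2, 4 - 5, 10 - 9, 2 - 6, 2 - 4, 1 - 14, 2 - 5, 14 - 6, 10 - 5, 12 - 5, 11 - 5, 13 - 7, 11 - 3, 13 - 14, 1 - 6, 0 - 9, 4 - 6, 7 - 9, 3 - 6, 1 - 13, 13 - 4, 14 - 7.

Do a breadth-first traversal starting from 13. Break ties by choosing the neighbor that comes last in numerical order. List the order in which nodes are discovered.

13 14 7 5 4 1 11 10 9 6 3 12 2 0 8

Visit 13; enqueue 14, 7, 5, 4, 1 → queue [14, 7, 5, 4, 1]
Visit 14; enqueue 11, 10, 9, 6, 3 → queue [7, 5, 4, 1, 11, 10, 9, 6, 3]
Visit 7; enqueue 12 → queue [5, 4, 1, 11, 10, 9, 6, 3, 12]
Visit 5; enqueue 2, 0 → queue [4, 1, 11, 10, 9, 6, 3, 12, 2, 0]
Visit 4 → queue [1, 11, 10, 9, 6, 3, 12, 2, 0]
Visit 1 → queue [11, 10, 9, 6, 3, 12, 2, 0]
Visit 11 → queue [10, 9, 6, 3, 12, 2, 0]
Visit 10 → queue [9, 6, 3, 12, 2, 0]
Visit 9 → queue [6, 3, 12, 2, 0]
Visit 6 → queue [3, 12, 2, 0]
Visit 3 → queue [12, 2, 0]
Visit 12 → queue [2, 0]
Visit 2; enqueue 8 → queue [0, 8]
Visit 0 → queue [8]
Visit 8 → queue []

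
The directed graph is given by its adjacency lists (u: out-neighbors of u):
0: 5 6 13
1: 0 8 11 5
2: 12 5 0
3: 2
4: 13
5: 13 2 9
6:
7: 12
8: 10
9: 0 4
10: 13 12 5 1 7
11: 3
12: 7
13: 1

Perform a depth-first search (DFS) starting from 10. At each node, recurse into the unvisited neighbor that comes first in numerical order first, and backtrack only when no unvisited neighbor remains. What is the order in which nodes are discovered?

10 → 1 → 0 → 5 → 2 → 12 → 7 → 9 → 4 → 13 → 6 → 8 → 11 → 3

Visit 10
10 → 1
1 → 0
0 → 5
5 → 2
2 → 12
12 → 7
5 → 9
9 → 4
4 → 13
0 → 6
1 → 8
1 → 11
11 → 3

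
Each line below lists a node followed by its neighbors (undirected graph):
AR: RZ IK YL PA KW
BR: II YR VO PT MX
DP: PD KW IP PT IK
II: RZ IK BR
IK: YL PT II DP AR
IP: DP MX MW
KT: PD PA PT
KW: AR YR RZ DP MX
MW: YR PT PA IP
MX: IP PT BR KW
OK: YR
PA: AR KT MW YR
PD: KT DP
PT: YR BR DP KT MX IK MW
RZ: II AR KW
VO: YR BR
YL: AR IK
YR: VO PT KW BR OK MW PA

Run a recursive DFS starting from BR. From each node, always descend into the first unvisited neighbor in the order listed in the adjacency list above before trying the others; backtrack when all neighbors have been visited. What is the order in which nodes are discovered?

Visit BR
BR → II
II → RZ
RZ → AR
AR → IK
IK → YL
IK → PT
PT → YR
YR → VO
YR → KW
KW → DP
DP → PD
PD → KT
KT → PA
PA → MW
MW → IP
IP → MX
YR → OK

BR, II, RZ, AR, IK, YL, PT, YR, VO, KW, DP, PD, KT, PA, MW, IP, MX, OK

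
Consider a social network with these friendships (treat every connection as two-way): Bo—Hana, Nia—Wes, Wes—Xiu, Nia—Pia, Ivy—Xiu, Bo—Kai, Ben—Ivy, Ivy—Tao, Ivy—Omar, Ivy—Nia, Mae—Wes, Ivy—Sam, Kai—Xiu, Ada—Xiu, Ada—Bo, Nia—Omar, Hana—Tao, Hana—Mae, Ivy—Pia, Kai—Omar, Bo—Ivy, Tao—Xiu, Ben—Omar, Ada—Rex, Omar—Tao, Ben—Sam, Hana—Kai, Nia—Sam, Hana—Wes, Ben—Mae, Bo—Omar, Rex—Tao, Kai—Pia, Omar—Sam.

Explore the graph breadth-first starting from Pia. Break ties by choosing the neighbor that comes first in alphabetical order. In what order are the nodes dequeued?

Visit Pia; enqueue Ivy, Kai, Nia → queue [Ivy, Kai, Nia]
Visit Ivy; enqueue Ben, Bo, Omar, Sam, Tao, Xiu → queue [Kai, Nia, Ben, Bo, Omar, Sam, Tao, Xiu]
Visit Kai; enqueue Hana → queue [Nia, Ben, Bo, Omar, Sam, Tao, Xiu, Hana]
Visit Nia; enqueue Wes → queue [Ben, Bo, Omar, Sam, Tao, Xiu, Hana, Wes]
Visit Ben; enqueue Mae → queue [Bo, Omar, Sam, Tao, Xiu, Hana, Wes, Mae]
Visit Bo; enqueue Ada → queue [Omar, Sam, Tao, Xiu, Hana, Wes, Mae, Ada]
Visit Omar → queue [Sam, Tao, Xiu, Hana, Wes, Mae, Ada]
Visit Sam → queue [Tao, Xiu, Hana, Wes, Mae, Ada]
Visit Tao; enqueue Rex → queue [Xiu, Hana, Wes, Mae, Ada, Rex]
Visit Xiu → queue [Hana, Wes, Mae, Ada, Rex]
Visit Hana → queue [Wes, Mae, Ada, Rex]
Visit Wes → queue [Mae, Ada, Rex]
Visit Mae → queue [Ada, Rex]
Visit Ada → queue [Rex]
Visit Rex → queue []

Pia, Ivy, Kai, Nia, Ben, Bo, Omar, Sam, Tao, Xiu, Hana, Wes, Mae, Ada, Rex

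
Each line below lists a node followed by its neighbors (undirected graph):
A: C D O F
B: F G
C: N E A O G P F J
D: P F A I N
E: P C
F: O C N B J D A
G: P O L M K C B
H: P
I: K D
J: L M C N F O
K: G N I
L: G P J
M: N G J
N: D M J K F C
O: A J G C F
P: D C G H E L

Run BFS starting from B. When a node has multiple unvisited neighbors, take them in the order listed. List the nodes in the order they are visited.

B F G O C N J D A P L M K E I H

Visit B; enqueue F, G → queue [F, G]
Visit F; enqueue O, C, N, J, D, A → queue [G, O, C, N, J, D, A]
Visit G; enqueue P, L, M, K → queue [O, C, N, J, D, A, P, L, M, K]
Visit O → queue [C, N, J, D, A, P, L, M, K]
Visit C; enqueue E → queue [N, J, D, A, P, L, M, K, E]
Visit N → queue [J, D, A, P, L, M, K, E]
Visit J → queue [D, A, P, L, M, K, E]
Visit D; enqueue I → queue [A, P, L, M, K, E, I]
Visit A → queue [P, L, M, K, E, I]
Visit P; enqueue H → queue [L, M, K, E, I, H]
Visit L → queue [M, K, E, I, H]
Visit M → queue [K, E, I, H]
Visit K → queue [E, I, H]
Visit E → queue [I, H]
Visit I → queue [H]
Visit H → queue []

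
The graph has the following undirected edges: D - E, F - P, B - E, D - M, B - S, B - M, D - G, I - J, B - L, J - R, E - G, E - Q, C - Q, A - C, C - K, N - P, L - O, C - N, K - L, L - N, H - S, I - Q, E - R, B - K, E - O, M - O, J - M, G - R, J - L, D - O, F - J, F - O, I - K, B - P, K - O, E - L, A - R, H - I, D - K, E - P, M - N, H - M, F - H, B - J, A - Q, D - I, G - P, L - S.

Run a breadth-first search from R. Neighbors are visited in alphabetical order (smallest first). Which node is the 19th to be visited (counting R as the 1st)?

Visit R; enqueue A, E, G, J → queue [A, E, G, J]
Visit A; enqueue C, Q → queue [E, G, J, C, Q]
Visit E; enqueue B, D, L, O, P → queue [G, J, C, Q, B, D, L, O, P]
Visit G → queue [J, C, Q, B, D, L, O, P]
Visit J; enqueue F, I, M → queue [C, Q, B, D, L, O, P, F, I, M]
Visit C; enqueue K, N → queue [Q, B, D, L, O, P, F, I, M, K, N]
Visit Q → queue [B, D, L, O, P, F, I, M, K, N]
Visit B; enqueue S → queue [D, L, O, P, F, I, M, K, N, S]
Visit D → queue [L, O, P, F, I, M, K, N, S]
Visit L → queue [O, P, F, I, M, K, N, S]
Visit O → queue [P, F, I, M, K, N, S]
Visit P → queue [F, I, M, K, N, S]
Visit F; enqueue H → queue [I, M, K, N, S, H]
Visit I → queue [M, K, N, S, H]
Visit M → queue [K, N, S, H]
Visit K → queue [N, S, H]
Visit N → queue [S, H]
Visit S → queue [H]
Visit H → queue []

Visit order: R, A, E, G, J, C, Q, B, D, L, O, P, F, I, M, K, N, S, H

H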